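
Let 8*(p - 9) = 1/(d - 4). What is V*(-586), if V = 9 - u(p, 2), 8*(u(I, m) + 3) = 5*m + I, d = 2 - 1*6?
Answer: -1444197/256 ≈ -5641.4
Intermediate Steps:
d = -4 (d = 2 - 6 = -4)
p = 575/64 (p = 9 + 1/(8*(-4 - 4)) = 9 + (⅛)/(-8) = 9 + (⅛)*(-⅛) = 9 - 1/64 = 575/64 ≈ 8.9844)
u(I, m) = -3 + I/8 + 5*m/8 (u(I, m) = -3 + (5*m + I)/8 = -3 + (I + 5*m)/8 = -3 + (I/8 + 5*m/8) = -3 + I/8 + 5*m/8)
V = 4929/512 (V = 9 - (-3 + (⅛)*(575/64) + (5/8)*2) = 9 - (-3 + 575/512 + 5/4) = 9 - 1*(-321/512) = 9 + 321/512 = 4929/512 ≈ 9.6270)
V*(-586) = (4929/512)*(-586) = -1444197/256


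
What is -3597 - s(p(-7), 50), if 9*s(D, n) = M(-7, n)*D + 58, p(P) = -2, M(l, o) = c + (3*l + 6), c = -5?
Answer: -32471/9 ≈ -3607.9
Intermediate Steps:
M(l, o) = 1 + 3*l (M(l, o) = -5 + (3*l + 6) = -5 + (6 + 3*l) = 1 + 3*l)
s(D, n) = 58/9 - 20*D/9 (s(D, n) = ((1 + 3*(-7))*D + 58)/9 = ((1 - 21)*D + 58)/9 = (-20*D + 58)/9 = (58 - 20*D)/9 = 58/9 - 20*D/9)
-3597 - s(p(-7), 50) = -3597 - (58/9 - 20/9*(-2)) = -3597 - (58/9 + 40/9) = -3597 - 1*98/9 = -3597 - 98/9 = -32471/9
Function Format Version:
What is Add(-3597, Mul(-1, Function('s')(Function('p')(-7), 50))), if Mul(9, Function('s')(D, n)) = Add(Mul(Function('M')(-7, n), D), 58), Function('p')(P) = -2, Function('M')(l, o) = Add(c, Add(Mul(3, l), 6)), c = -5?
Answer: Rational(-32471, 9) ≈ -3607.9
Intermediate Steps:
Function('M')(l, o) = Add(1, Mul(3, l)) (Function('M')(l, o) = Add(-5, Add(Mul(3, l), 6)) = Add(-5, Add(6, Mul(3, l))) = Add(1, Mul(3, l)))
Function('s')(D, n) = Add(Rational(58, 9), Mul(Rational(-20, 9), D)) (Function('s')(D, n) = Mul(Rational(1, 9), Add(Mul(Add(1, Mul(3, -7)), D), 58)) = Mul(Rational(1, 9), Add(Mul(Add(1, -21), D), 58)) = Mul(Rational(1, 9), Add(Mul(-20, D), 58)) = Mul(Rational(1, 9), Add(58, Mul(-20, D))) = Add(Rational(58, 9), Mul(Rational(-20, 9), D)))
Add(-3597, Mul(-1, Function('s')(Function('p')(-7), 50))) = Add(-3597, Mul(-1, Add(Rational(58, 9), Mul(Rational(-20, 9), -2)))) = Add(-3597, Mul(-1, Add(Rational(58, 9), Rational(40, 9)))) = Add(-3597, Mul(-1, Rational(98, 9))) = Add(-3597, Rational(-98, 9)) = Rational(-32471, 9)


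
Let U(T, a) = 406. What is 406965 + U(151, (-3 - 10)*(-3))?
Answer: 407371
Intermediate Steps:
406965 + U(151, (-3 - 10)*(-3)) = 406965 + 406 = 407371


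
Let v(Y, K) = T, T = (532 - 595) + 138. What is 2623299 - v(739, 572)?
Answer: 2623224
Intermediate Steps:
T = 75 (T = -63 + 138 = 75)
v(Y, K) = 75
2623299 - v(739, 572) = 2623299 - 1*75 = 2623299 - 75 = 2623224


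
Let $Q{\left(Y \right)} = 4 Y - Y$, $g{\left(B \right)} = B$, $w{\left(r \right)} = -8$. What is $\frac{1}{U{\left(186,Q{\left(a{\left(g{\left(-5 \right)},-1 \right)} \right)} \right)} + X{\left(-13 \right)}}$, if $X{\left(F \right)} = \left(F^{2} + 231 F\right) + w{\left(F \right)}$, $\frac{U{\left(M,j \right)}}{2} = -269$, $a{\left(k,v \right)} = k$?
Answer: $- \frac{1}{3380} \approx -0.00029586$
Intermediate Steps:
$Q{\left(Y \right)} = 3 Y$
$U{\left(M,j \right)} = -538$ ($U{\left(M,j \right)} = 2 \left(-269\right) = -538$)
$X{\left(F \right)} = -8 + F^{2} + 231 F$ ($X{\left(F \right)} = \left(F^{2} + 231 F\right) - 8 = -8 + F^{2} + 231 F$)
$\frac{1}{U{\left(186,Q{\left(a{\left(g{\left(-5 \right)},-1 \right)} \right)} \right)} + X{\left(-13 \right)}} = \frac{1}{-538 + \left(-8 + \left(-13\right)^{2} + 231 \left(-13\right)\right)} = \frac{1}{-538 - 2842} = \frac{1}{-3380} = - \frac{1}{3380}$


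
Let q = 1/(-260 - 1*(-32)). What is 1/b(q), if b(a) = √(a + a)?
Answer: -I*√114 ≈ -10.677*I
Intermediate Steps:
q = -1/228 (q = 1/(-260 + 32) = 1/(-228) = -1/228 ≈ -0.0043860)
b(a) = √2*√a (b(a) = √(2*a) = √2*√a)
1/b(q) = 1/(√2*√(-1/228)) = 1/(√2*(I*√57/114)) = 1/(I*√114/114) = -I*√114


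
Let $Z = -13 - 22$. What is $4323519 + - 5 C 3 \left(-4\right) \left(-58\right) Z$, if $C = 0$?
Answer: $4323519$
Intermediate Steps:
$Z = -35$
$4323519 + - 5 C 3 \left(-4\right) \left(-58\right) Z = 4323519 + - 5 \cdot 0 \cdot 3 \left(-4\right) \left(-58\right) \left(-35\right) = 4323519 + - 5 \cdot 0 \left(-4\right) \left(-58\right) \left(-35\right) = 4323519 + \left(-5\right) 0 \left(-58\right) \left(-35\right) = 4323519 + 0 \left(-58\right) \left(-35\right) = 4323519 + 0 \left(-35\right) = 4323519 + 0 = 4323519$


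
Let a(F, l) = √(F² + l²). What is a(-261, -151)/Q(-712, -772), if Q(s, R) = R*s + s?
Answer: 13*√538/548952 ≈ 0.00054929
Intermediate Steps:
Q(s, R) = s + R*s
a(-261, -151)/Q(-712, -772) = √((-261)² + (-151)²)/((-712*(1 - 772))) = √(68121 + 22801)/((-712*(-771))) = √90922/548952 = (13*√538)*(1/548952) = 13*√538/548952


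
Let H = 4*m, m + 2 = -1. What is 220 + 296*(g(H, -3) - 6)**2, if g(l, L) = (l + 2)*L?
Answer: 170716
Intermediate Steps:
m = -3 (m = -2 - 1 = -3)
H = -12 (H = 4*(-3) = -12)
g(l, L) = L*(2 + l) (g(l, L) = (2 + l)*L = L*(2 + l))
220 + 296*(g(H, -3) - 6)**2 = 220 + 296*(-3*(2 - 12) - 6)**2 = 220 + 296*(-3*(-10) - 6)**2 = 220 + 296*(30 - 6)**2 = 220 + 296*24**2 = 220 + 296*576 = 220 + 170496 = 170716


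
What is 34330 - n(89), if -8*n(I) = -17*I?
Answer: 273127/8 ≈ 34141.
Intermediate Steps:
n(I) = 17*I/8 (n(I) = -(-17)*I/8 = 17*I/8)
34330 - n(89) = 34330 - 17*89/8 = 34330 - 1*1513/8 = 34330 - 1513/8 = 273127/8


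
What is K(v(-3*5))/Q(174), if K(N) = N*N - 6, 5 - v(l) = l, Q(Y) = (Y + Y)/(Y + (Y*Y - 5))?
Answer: 5997665/174 ≈ 34469.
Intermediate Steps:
Q(Y) = 2*Y/(-5 + Y + Y**2) (Q(Y) = (2*Y)/(Y + (Y**2 - 5)) = (2*Y)/(Y + (-5 + Y**2)) = (2*Y)/(-5 + Y + Y**2) = 2*Y/(-5 + Y + Y**2))
v(l) = 5 - l
K(N) = -6 + N**2 (K(N) = N**2 - 6 = -6 + N**2)
K(v(-3*5))/Q(174) = (-6 + (5 - (-3)*5)**2)/((2*174/(-5 + 174 + 174**2))) = (-6 + (5 - 1*(-15))**2)/((2*174/(-5 + 174 + 30276))) = (-6 + (5 + 15)**2)/((2*174/30445)) = (-6 + 20**2)/((2*174*(1/30445))) = (-6 + 400)/(348/30445) = 394*(30445/348) = 5997665/174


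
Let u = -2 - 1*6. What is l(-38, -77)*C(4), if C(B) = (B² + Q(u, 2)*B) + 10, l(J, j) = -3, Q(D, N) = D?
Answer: 18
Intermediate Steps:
u = -8 (u = -2 - 6 = -8)
C(B) = 10 + B² - 8*B (C(B) = (B² - 8*B) + 10 = 10 + B² - 8*B)
l(-38, -77)*C(4) = -3*(10 + 4² - 8*4) = -3*(10 + 16 - 32) = -3*(-6) = 18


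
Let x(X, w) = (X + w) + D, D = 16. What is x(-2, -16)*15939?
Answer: -31878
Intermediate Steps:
x(X, w) = 16 + X + w (x(X, w) = (X + w) + 16 = 16 + X + w)
x(-2, -16)*15939 = (16 - 2 - 16)*15939 = -2*15939 = -31878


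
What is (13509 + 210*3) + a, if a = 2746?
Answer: 16885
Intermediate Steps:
(13509 + 210*3) + a = (13509 + 210*3) + 2746 = (13509 + 630) + 2746 = 14139 + 2746 = 16885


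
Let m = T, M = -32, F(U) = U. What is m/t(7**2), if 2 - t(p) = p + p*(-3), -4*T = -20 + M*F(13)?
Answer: 109/100 ≈ 1.0900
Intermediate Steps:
T = 109 (T = -(-20 - 32*13)/4 = -(-20 - 416)/4 = -1/4*(-436) = 109)
m = 109
t(p) = 2 + 2*p (t(p) = 2 - (p + p*(-3)) = 2 - (p - 3*p) = 2 - (-2)*p = 2 + 2*p)
m/t(7**2) = 109/(2 + 2*7**2) = 109/(2 + 2*49) = 109/(2 + 98) = 109/100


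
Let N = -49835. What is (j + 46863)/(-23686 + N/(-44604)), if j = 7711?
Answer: -2434218696/1056440509 ≈ -2.3042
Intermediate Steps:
(j + 46863)/(-23686 + N/(-44604)) = (7711 + 46863)/(-23686 - 49835/(-44604)) = 54574/(-23686 - 49835*(-1/44604)) = 54574/(-23686 + 49835/44604) = 54574/(-1056440509/44604) = 54574*(-44604/1056440509) = -2434218696/1056440509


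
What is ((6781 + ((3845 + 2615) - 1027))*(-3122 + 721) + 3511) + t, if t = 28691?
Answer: -29293612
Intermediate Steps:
((6781 + ((3845 + 2615) - 1027))*(-3122 + 721) + 3511) + t = ((6781 + ((3845 + 2615) - 1027))*(-3122 + 721) + 3511) + 28691 = ((6781 + (6460 - 1027))*(-2401) + 3511) + 28691 = ((6781 + 5433)*(-2401) + 3511) + 28691 = (12214*(-2401) + 3511) + 28691 = (-29325814 + 3511) + 28691 = -29322303 + 28691 = -29293612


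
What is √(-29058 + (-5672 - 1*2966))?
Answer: 8*I*√589 ≈ 194.15*I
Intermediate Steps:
√(-29058 + (-5672 - 1*2966)) = √(-29058 + (-5672 - 2966)) = √(-29058 - 8638) = √(-37696) = 8*I*√589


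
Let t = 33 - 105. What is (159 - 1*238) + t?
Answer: -151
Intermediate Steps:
t = -72
(159 - 1*238) + t = (159 - 1*238) - 72 = (159 - 238) - 72 = -79 - 72 = -151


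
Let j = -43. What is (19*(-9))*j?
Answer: 7353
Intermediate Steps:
(19*(-9))*j = (19*(-9))*(-43) = -171*(-43) = 7353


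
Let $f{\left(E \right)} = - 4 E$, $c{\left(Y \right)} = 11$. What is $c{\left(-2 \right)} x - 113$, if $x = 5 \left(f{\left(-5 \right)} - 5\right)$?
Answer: $712$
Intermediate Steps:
$x = 75$ ($x = 5 \left(\left(-4\right) \left(-5\right) - 5\right) = 5 \left(20 - 5\right) = 5 \cdot 15 = 75$)
$c{\left(-2 \right)} x - 113 = 11 \cdot 75 - 113 = 825 - 113 = 712$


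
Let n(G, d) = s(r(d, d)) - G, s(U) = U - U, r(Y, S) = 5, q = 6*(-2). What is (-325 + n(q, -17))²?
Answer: 97969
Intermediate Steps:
q = -12
s(U) = 0
n(G, d) = -G (n(G, d) = 0 - G = -G)
(-325 + n(q, -17))² = (-325 - 1*(-12))² = (-325 + 12)² = (-313)² = 97969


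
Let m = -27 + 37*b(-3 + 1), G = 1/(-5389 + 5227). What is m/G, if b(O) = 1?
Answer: -1620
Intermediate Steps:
G = -1/162 (G = 1/(-162) = -1/162 ≈ -0.0061728)
m = 10 (m = -27 + 37*1 = -27 + 37 = 10)
m/G = 10/(-1/162) = 10*(-162) = -1620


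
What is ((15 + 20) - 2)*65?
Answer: 2145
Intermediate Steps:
((15 + 20) - 2)*65 = (35 - 2)*65 = 33*65 = 2145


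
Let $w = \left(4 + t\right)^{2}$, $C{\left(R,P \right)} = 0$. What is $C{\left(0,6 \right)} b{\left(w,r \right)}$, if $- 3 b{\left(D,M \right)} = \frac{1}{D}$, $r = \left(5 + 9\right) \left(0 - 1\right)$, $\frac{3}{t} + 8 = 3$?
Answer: $0$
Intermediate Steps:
$t = - \frac{3}{5}$ ($t = \frac{3}{-8 + 3} = \frac{3}{-5} = 3 \left(- \frac{1}{5}\right) = - \frac{3}{5} \approx -0.6$)
$r = -14$ ($r = 14 \left(-1\right) = -14$)
$w = \frac{289}{25}$ ($w = \left(4 - \frac{3}{5}\right)^{2} = \left(\frac{17}{5}\right)^{2} = \frac{289}{25} \approx 11.56$)
$b{\left(D,M \right)} = - \frac{1}{3 D}$
$C{\left(0,6 \right)} b{\left(w,r \right)} = 0 \left(- \frac{1}{3 \cdot \frac{289}{25}}\right) = 0 \left(\left(- \frac{1}{3}\right) \frac{25}{289}\right) = 0 \left(- \frac{25}{867}\right) = 0$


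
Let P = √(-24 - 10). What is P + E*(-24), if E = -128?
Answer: 3072 + I*√34 ≈ 3072.0 + 5.831*I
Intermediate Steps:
P = I*√34 (P = √(-34) = I*√34 ≈ 5.8309*I)
P + E*(-24) = I*√34 - 128*(-24) = I*√34 + 3072 = 3072 + I*√34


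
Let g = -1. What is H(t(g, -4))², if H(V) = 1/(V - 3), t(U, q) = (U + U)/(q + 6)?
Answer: 1/16 ≈ 0.062500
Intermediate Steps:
t(U, q) = 2*U/(6 + q) (t(U, q) = (2*U)/(6 + q) = 2*U/(6 + q))
H(V) = 1/(-3 + V)
H(t(g, -4))² = (1/(-3 + 2*(-1)/(6 - 4)))² = (1/(-3 + 2*(-1)/2))² = (1/(-3 + 2*(-1)*(½)))² = (1/(-3 - 1))² = (1/(-4))² = (-¼)² = 1/16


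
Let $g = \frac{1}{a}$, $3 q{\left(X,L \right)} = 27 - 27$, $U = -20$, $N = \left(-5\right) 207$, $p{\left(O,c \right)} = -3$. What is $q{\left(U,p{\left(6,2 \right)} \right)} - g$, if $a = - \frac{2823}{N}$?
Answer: $- \frac{345}{941} \approx -0.36663$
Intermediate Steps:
$N = -1035$
$a = \frac{941}{345}$ ($a = - \frac{2823}{-1035} = \left(-2823\right) \left(- \frac{1}{1035}\right) = \frac{941}{345} \approx 2.7275$)
$q{\left(X,L \right)} = 0$ ($q{\left(X,L \right)} = \frac{27 - 27}{3} = \frac{1}{3} \cdot 0 = 0$)
$g = \frac{345}{941}$ ($g = \frac{1}{\frac{941}{345}} = \frac{345}{941} \approx 0.36663$)
$q{\left(U,p{\left(6,2 \right)} \right)} - g = 0 - \frac{345}{941} = - \frac{345}{941}$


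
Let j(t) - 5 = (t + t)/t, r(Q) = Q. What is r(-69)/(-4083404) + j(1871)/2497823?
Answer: 200933615/10199620429492 ≈ 1.9700e-5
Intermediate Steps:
j(t) = 7 (j(t) = 5 + (t + t)/t = 5 + (2*t)/t = 5 + 2 = 7)
r(-69)/(-4083404) + j(1871)/2497823 = -69/(-4083404) + 7/2497823 = -69*(-1/4083404) + 7*(1/2497823) = 69/4083404 + 7/2497823 = 200933615/10199620429492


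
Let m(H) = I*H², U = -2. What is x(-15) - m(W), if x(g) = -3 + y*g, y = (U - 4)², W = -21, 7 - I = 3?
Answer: -2307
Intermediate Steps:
I = 4 (I = 7 - 1*3 = 7 - 3 = 4)
y = 36 (y = (-2 - 4)² = (-6)² = 36)
m(H) = 4*H²
x(g) = -3 + 36*g
x(-15) - m(W) = (-3 + 36*(-15)) - 4*(-21)² = (-3 - 540) - 4*441 = -543 - 1*1764 = -543 - 1764 = -2307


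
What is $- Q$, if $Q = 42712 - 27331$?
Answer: $-15381$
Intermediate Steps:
$Q = 15381$
$- Q = \left(-1\right) 15381 = -15381$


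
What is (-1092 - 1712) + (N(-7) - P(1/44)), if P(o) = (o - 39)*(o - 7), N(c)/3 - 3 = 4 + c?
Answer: -5955049/1936 ≈ -3076.0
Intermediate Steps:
N(c) = 21 + 3*c (N(c) = 9 + 3*(4 + c) = 9 + (12 + 3*c) = 21 + 3*c)
P(o) = (-39 + o)*(-7 + o)
(-1092 - 1712) + (N(-7) - P(1/44)) = (-1092 - 1712) + ((21 + 3*(-7)) - (273 + (1/44)² - 46/44)) = -2804 + ((21 - 21) - (273 + (1/44)² - 46*1/44)) = -2804 + (0 - (273 + 1/1936 - 23/22)) = -2804 + (0 - 1*526505/1936) = -2804 + (0 - 526505/1936) = -2804 - 526505/1936 = -5955049/1936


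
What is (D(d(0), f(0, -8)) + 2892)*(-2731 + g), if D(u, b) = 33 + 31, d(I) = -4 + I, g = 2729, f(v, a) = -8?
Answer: -5912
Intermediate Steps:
D(u, b) = 64
(D(d(0), f(0, -8)) + 2892)*(-2731 + g) = (64 + 2892)*(-2731 + 2729) = 2956*(-2) = -5912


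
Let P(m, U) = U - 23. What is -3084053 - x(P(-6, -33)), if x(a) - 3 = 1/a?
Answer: -172707135/56 ≈ -3.0841e+6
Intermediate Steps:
P(m, U) = -23 + U
x(a) = 3 + 1/a
-3084053 - x(P(-6, -33)) = -3084053 - (3 + 1/(-23 - 33)) = -3084053 - (3 + 1/(-56)) = -3084053 - (3 - 1/56) = -3084053 - 1*167/56 = -3084053 - 167/56 = -172707135/56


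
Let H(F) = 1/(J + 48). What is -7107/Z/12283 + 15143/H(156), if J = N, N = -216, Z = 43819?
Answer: -1369266926185755/538228777 ≈ -2.5440e+6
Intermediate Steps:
J = -216
H(F) = -1/168 (H(F) = 1/(-216 + 48) = 1/(-168) = -1/168)
-7107/Z/12283 + 15143/H(156) = -7107/43819/12283 + 15143/(-1/168) = -7107*1/43819*(1/12283) + 15143*(-168) = -7107/43819*1/12283 - 2544024 = -7107/538228777 - 2544024 = -1369266926185755/538228777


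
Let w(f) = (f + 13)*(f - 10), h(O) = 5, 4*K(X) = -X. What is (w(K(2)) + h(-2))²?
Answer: 255025/16 ≈ 15939.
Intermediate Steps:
K(X) = -X/4 (K(X) = (-X)/4 = -X/4)
w(f) = (-10 + f)*(13 + f) (w(f) = (13 + f)*(-10 + f) = (-10 + f)*(13 + f))
(w(K(2)) + h(-2))² = ((-130 + (-¼*2)² + 3*(-¼*2)) + 5)² = ((-130 + (-½)² + 3*(-½)) + 5)² = ((-130 + ¼ - 3/2) + 5)² = (-525/4 + 5)² = (-505/4)² = 255025/16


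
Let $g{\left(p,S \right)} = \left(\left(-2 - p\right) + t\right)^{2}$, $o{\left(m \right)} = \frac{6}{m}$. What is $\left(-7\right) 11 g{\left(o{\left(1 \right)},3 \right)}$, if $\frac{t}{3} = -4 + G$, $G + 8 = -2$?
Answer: $-192500$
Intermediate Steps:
$G = -10$ ($G = -8 - 2 = -10$)
$t = -42$ ($t = 3 \left(-4 - 10\right) = 3 \left(-14\right) = -42$)
$g{\left(p,S \right)} = \left(-44 - p\right)^{2}$ ($g{\left(p,S \right)} = \left(\left(-2 - p\right) - 42\right)^{2} = \left(-44 - p\right)^{2}$)
$\left(-7\right) 11 g{\left(o{\left(1 \right)},3 \right)} = \left(-7\right) 11 \left(44 + \frac{6}{1}\right)^{2} = - 77 \left(44 + 6 \cdot 1\right)^{2} = - 77 \left(44 + 6\right)^{2} = - 77 \cdot 50^{2} = \left(-77\right) 2500 = -192500$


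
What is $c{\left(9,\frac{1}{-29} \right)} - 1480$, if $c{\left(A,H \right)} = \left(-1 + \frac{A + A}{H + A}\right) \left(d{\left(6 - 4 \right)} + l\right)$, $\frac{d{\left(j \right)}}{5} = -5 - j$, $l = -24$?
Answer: $- \frac{200129}{130} \approx -1539.5$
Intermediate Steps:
$d{\left(j \right)} = -25 - 5 j$ ($d{\left(j \right)} = 5 \left(-5 - j\right) = -25 - 5 j$)
$c{\left(A,H \right)} = 59 - \frac{118 A}{A + H}$ ($c{\left(A,H \right)} = \left(-1 + \frac{A + A}{H + A}\right) \left(\left(-25 - 5 \left(6 - 4\right)\right) - 24\right) = \left(-1 + \frac{2 A}{A + H}\right) \left(\left(-25 - 10\right) - 24\right) = \left(-1 + \frac{2 A}{A + H}\right) \left(-35 - 24\right) = \left(-1 + \frac{2 A}{A + H}\right) \left(-59\right) = 59 - \frac{118 A}{A + H}$)
$c{\left(9,\frac{1}{-29} \right)} - 1480 = \frac{59 \left(\frac{1}{-29} - 9\right)}{9 + \frac{1}{-29}} - 1480 = \frac{59 \left(- \frac{1}{29} - 9\right)}{9 - \frac{1}{29}} - 1480 = 59 \frac{1}{\frac{260}{29}} \left(- \frac{262}{29}\right) - 1480 = 59 \cdot \frac{29}{260} \left(- \frac{262}{29}\right) - 1480 = - \frac{7729}{130} - 1480 = - \frac{200129}{130}$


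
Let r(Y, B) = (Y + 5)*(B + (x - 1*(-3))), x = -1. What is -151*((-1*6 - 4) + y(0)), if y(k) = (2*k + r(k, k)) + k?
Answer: 0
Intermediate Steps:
r(Y, B) = (2 + B)*(5 + Y) (r(Y, B) = (Y + 5)*(B + (-1 - 1*(-3))) = (5 + Y)*(B + (-1 + 3)) = (5 + Y)*(B + 2) = (5 + Y)*(2 + B) = (2 + B)*(5 + Y))
y(k) = 10 + k² + 10*k (y(k) = (2*k + (10 + 2*k + 5*k + k*k)) + k = (2*k + (10 + 2*k + 5*k + k²)) + k = (2*k + (10 + k² + 7*k)) + k = (10 + k² + 9*k) + k = 10 + k² + 10*k)
-151*((-1*6 - 4) + y(0)) = -151*((-1*6 - 4) + (10 + 0² + 10*0)) = -151*((-6 - 4) + (10 + 0 + 0)) = -151*(-10 + 10) = -151*0 = 0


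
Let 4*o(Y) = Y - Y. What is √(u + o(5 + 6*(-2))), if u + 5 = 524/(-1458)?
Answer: I*√3907/27 ≈ 2.315*I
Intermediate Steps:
o(Y) = 0 (o(Y) = (Y - Y)/4 = (¼)*0 = 0)
u = -3907/729 (u = -5 + 524/(-1458) = -5 + 524*(-1/1458) = -5 - 262/729 = -3907/729 ≈ -5.3594)
√(u + o(5 + 6*(-2))) = √(-3907/729 + 0) = √(-3907/729) = I*√3907/27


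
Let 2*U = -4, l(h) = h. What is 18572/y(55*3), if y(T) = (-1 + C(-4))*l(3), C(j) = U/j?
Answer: -37144/3 ≈ -12381.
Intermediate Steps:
U = -2 (U = (1/2)*(-4) = -2)
C(j) = -2/j
y(T) = -3/2 (y(T) = (-1 - 2/(-4))*3 = (-1 - 2*(-1/4))*3 = (-1 + 1/2)*3 = -1/2*3 = -3/2)
18572/y(55*3) = 18572/(-3/2) = 18572*(-2/3) = -37144/3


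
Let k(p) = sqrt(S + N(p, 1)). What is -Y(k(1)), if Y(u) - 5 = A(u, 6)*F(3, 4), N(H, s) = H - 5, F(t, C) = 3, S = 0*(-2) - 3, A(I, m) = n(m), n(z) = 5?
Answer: -20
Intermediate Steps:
A(I, m) = 5
S = -3 (S = 0 - 3 = -3)
N(H, s) = -5 + H
k(p) = sqrt(-8 + p) (k(p) = sqrt(-3 + (-5 + p)) = sqrt(-8 + p))
Y(u) = 20 (Y(u) = 5 + 5*3 = 5 + 15 = 20)
-Y(k(1)) = -1*20 = -20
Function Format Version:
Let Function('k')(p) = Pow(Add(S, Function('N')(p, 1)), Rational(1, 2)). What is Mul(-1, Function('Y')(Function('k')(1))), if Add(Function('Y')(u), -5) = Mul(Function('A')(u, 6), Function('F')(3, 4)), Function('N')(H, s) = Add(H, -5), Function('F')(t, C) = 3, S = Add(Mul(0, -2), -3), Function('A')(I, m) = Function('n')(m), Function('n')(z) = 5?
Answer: -20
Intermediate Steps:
Function('A')(I, m) = 5
S = -3 (S = Add(0, -3) = -3)
Function('N')(H, s) = Add(-5, H)
Function('k')(p) = Pow(Add(-8, p), Rational(1, 2)) (Function('k')(p) = Pow(Add(-3, Add(-5, p)), Rational(1, 2)) = Pow(Add(-8, p), Rational(1, 2)))
Function('Y')(u) = 20 (Function('Y')(u) = Add(5, Mul(5, 3)) = Add(5, 15) = 20)
Mul(-1, Function('Y')(Function('k')(1))) = Mul(-1, 20) = -20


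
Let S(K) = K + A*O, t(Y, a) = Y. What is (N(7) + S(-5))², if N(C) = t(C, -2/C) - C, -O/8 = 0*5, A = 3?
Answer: 25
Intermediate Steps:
O = 0 (O = -0*5 = -8*0 = 0)
N(C) = 0 (N(C) = C - C = 0)
S(K) = K (S(K) = K + 3*0 = K + 0 = K)
(N(7) + S(-5))² = (0 - 5)² = (-5)² = 25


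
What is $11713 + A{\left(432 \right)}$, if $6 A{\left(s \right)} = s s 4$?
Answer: $136129$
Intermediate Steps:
$A{\left(s \right)} = \frac{2 s^{2}}{3}$ ($A{\left(s \right)} = \frac{s s 4}{6} = \frac{s^{2} \cdot 4}{6} = \frac{4 s^{2}}{6} = \frac{2 s^{2}}{3}$)
$11713 + A{\left(432 \right)} = 11713 + \frac{2 \cdot 432^{2}}{3} = 11713 + \frac{2}{3} \cdot 186624 = 11713 + 124416 = 136129$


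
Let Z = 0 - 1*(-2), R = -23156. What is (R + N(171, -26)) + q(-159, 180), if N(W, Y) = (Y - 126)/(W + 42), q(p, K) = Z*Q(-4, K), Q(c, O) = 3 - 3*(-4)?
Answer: -4925990/213 ≈ -23127.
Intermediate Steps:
Q(c, O) = 15 (Q(c, O) = 3 + 12 = 15)
Z = 2 (Z = 0 + 2 = 2)
q(p, K) = 30 (q(p, K) = 2*15 = 30)
N(W, Y) = (-126 + Y)/(42 + W)
(R + N(171, -26)) + q(-159, 180) = (-23156 + (-126 - 26)/(42 + 171)) + 30 = (-23156 - 152/213) + 30 = -4932380/213 + 30 = -4925990/213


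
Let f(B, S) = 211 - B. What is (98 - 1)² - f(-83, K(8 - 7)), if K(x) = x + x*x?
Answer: 9115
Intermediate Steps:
K(x) = x + x²
(98 - 1)² - f(-83, K(8 - 7)) = (98 - 1)² - (211 - 1*(-83)) = 97² - (211 + 83) = 9409 - 1*294 = 9409 - 294 = 9115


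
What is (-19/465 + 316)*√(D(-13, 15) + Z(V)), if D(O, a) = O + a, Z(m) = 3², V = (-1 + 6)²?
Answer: 146921*√11/465 ≈ 1047.9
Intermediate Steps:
V = 25 (V = 5² = 25)
Z(m) = 9
(-19/465 + 316)*√(D(-13, 15) + Z(V)) = (-19/465 + 316)*√((-13 + 15) + 9) = (-19*1/465 + 316)*√(2 + 9) = (-19/465 + 316)*√11 = 146921*√11/465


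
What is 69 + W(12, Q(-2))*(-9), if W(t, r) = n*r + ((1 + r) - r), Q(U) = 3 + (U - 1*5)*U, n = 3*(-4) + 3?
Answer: 1437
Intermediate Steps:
n = -9 (n = -12 + 3 = -9)
Q(U) = 3 + U*(-5 + U) (Q(U) = 3 + (U - 5)*U = 3 + (-5 + U)*U = 3 + U*(-5 + U))
W(t, r) = 1 - 9*r (W(t, r) = -9*r + ((1 + r) - r) = -9*r + 1 = 1 - 9*r)
69 + W(12, Q(-2))*(-9) = 69 + (1 - 9*(3 + (-2)**2 - 5*(-2)))*(-9) = 69 + (1 - 9*(3 + 4 + 10))*(-9) = 69 + (1 - 9*17)*(-9) = 69 + (1 - 153)*(-9) = 69 - 152*(-9) = 69 + 1368 = 1437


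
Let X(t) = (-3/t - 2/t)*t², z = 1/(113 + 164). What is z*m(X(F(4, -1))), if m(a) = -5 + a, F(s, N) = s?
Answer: -25/277 ≈ -0.090253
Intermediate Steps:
z = 1/277 ≈ 0.0036101
X(t) = -5*t (X(t) = (-5/t)*t² = -5*t)
z*m(X(F(4, -1))) = (-5 - 5*4)/277 = (-5 - 20)/277 = (1/277)*(-25) = -25/277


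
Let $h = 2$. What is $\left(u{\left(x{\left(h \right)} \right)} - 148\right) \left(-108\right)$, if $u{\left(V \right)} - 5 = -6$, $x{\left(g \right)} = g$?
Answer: $16092$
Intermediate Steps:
$u{\left(V \right)} = -1$ ($u{\left(V \right)} = 5 - 6 = -1$)
$\left(u{\left(x{\left(h \right)} \right)} - 148\right) \left(-108\right) = \left(-1 - 148\right) \left(-108\right) = \left(-149\right) \left(-108\right) = 16092$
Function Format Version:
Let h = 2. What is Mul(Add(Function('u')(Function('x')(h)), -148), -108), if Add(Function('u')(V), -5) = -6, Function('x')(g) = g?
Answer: 16092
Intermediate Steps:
Function('u')(V) = -1 (Function('u')(V) = Add(5, -6) = -1)
Mul(Add(Function('u')(Function('x')(h)), -148), -108) = Mul(Add(-1, -148), -108) = Mul(-149, -108) = 16092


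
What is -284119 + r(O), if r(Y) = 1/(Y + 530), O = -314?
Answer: -61369703/216 ≈ -2.8412e+5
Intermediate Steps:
r(Y) = 1/(530 + Y)
-284119 + r(O) = -284119 + 1/(530 - 314) = -284119 + 1/216 = -61369703/216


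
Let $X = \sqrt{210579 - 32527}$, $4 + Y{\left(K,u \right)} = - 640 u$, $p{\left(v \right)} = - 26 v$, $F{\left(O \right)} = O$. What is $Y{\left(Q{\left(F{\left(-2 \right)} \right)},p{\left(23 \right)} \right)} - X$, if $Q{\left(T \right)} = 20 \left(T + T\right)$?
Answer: $382716 - 2 \sqrt{44513} \approx 3.8229 \cdot 10^{5}$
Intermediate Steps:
$Q{\left(T \right)} = 40 T$ ($Q{\left(T \right)} = 20 \cdot 2 T = 40 T$)
$Y{\left(K,u \right)} = -4 - 640 u$
$X = 2 \sqrt{44513}$ ($X = \sqrt{178052} = 2 \sqrt{44513} \approx 421.96$)
$Y{\left(Q{\left(F{\left(-2 \right)} \right)},p{\left(23 \right)} \right)} - X = \left(-4 - 640 \left(\left(-26\right) 23\right)\right) - 2 \sqrt{44513} = \left(-4 - -382720\right) - 2 \sqrt{44513} = \left(-4 + 382720\right) - 2 \sqrt{44513} = 382716 - 2 \sqrt{44513}$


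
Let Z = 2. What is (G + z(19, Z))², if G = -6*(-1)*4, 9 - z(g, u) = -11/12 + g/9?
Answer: 1311025/1296 ≈ 1011.6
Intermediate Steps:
z(g, u) = 119/12 - g/9 (z(g, u) = 9 - (-11/12 + g/9) = 9 + (11/12 - g/9) = 119/12 - g/9)
G = 24 (G = 6*4 = 24)
(G + z(19, Z))² = (24 + (119/12 - ⅑*19))² = (24 + (119/12 - 19/9))² = (24 + 281/36)² = (1145/36)² = 1311025/1296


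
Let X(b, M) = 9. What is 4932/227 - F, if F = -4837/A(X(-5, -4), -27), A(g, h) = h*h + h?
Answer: 4560263/159354 ≈ 28.617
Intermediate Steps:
A(g, h) = h + h² (A(g, h) = h² + h = h + h²)
F = -4837/702 (F = -4837*(-1/(27*(1 - 27))) = -4837/((-27*(-26))) = -4837/702 ≈ -6.8903)
4932/227 - F = 4932/227 - 1*(-4837/702) = 4932*(1/227) + 4837/702 = 4932/227 + 4837/702 = 4560263/159354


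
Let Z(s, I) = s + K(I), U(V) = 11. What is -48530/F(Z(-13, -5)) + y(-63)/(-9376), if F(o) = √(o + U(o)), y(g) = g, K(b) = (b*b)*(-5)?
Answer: 63/9376 + 48530*I*√127/127 ≈ 0.0067193 + 4306.3*I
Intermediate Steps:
K(b) = -5*b² (K(b) = b²*(-5) = -5*b²)
Z(s, I) = s - 5*I²
F(o) = √(11 + o) (F(o) = √(o + 11) = √(11 + o))
-48530/F(Z(-13, -5)) + y(-63)/(-9376) = -48530/√(11 + (-13 - 5*(-5)²)) - 63/(-9376) = -48530/√(11 + (-13 - 5*25)) - 63*(-1/9376) = -48530/√(11 + (-13 - 125)) + 63/9376 = -48530/√(11 - 138) + 63/9376 = -48530*(-I*√127/127) + 63/9376 = -(-48530)*I*√127/127 + 63/9376 = 48530*I*√127/127 + 63/9376 = 63/9376 + 48530*I*√127/127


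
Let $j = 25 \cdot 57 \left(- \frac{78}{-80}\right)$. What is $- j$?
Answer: $- \frac{11115}{8} \approx -1389.4$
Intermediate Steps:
$j = \frac{11115}{8}$ ($j = 1425 \left(\left(-78\right) \left(- \frac{1}{80}\right)\right) = 1425 \cdot \frac{39}{40} = \frac{11115}{8} \approx 1389.4$)
$- j = \left(-1\right) \frac{11115}{8} = - \frac{11115}{8}$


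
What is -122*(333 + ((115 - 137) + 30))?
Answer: -41602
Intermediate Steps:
-122*(333 + ((115 - 137) + 30)) = -122*(333 + (-22 + 30)) = -122*(333 + 8) = -122*341 = -41602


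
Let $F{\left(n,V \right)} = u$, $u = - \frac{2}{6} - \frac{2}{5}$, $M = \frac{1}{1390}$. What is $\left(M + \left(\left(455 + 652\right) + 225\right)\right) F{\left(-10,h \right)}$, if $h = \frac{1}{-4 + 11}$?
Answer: $- \frac{20366291}{20850} \approx -976.8$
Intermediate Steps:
$M = \frac{1}{1390} \approx 0.00071942$
$u = - \frac{11}{15}$ ($u = \left(-2\right) \frac{1}{6} - \frac{2}{5} = - \frac{1}{3} - \frac{2}{5} = - \frac{11}{15} \approx -0.73333$)
$h = \frac{1}{7} \approx 0.14286$
$F{\left(n,V \right)} = - \frac{11}{15}$
$\left(M + \left(\left(455 + 652\right) + 225\right)\right) F{\left(-10,h \right)} = \left(\frac{1}{1390} + \left(\left(455 + 652\right) + 225\right)\right) \left(- \frac{11}{15}\right) = \left(\frac{1}{1390} + \left(1107 + 225\right)\right) \left(- \frac{11}{15}\right) = \left(\frac{1}{1390} + 1332\right) \left(- \frac{11}{15}\right) = \frac{1851481}{1390} \left(- \frac{11}{15}\right) = - \frac{20366291}{20850}$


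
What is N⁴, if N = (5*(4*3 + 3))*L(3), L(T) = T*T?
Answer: 207594140625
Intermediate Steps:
L(T) = T²
N = 675 (N = (5*(4*3 + 3))*3² = (5*(12 + 3))*9 = (5*15)*9 = 75*9 = 675)
N⁴ = 675⁴ = 207594140625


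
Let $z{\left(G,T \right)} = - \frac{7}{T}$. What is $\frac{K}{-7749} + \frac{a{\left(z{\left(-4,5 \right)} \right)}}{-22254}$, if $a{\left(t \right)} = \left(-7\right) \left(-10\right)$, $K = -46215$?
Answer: $\frac{19035670}{3193449} \approx 5.9608$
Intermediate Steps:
$a{\left(t \right)} = 70$
$\frac{K}{-7749} + \frac{a{\left(z{\left(-4,5 \right)} \right)}}{-22254} = - \frac{46215}{-7749} + \frac{70}{-22254} = \left(-46215\right) \left(- \frac{1}{7749}\right) + 70 \left(- \frac{1}{22254}\right) = \frac{5135}{861} - \frac{35}{11127} = \frac{19035670}{3193449}$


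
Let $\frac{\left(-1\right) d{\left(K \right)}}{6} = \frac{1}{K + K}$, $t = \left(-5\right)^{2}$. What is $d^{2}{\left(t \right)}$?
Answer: $\frac{9}{625} \approx 0.0144$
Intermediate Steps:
$t = 25$
$d{\left(K \right)} = - \frac{3}{K}$ ($d{\left(K \right)} = - \frac{6}{K + K} = - \frac{6}{2 K} = - 6 \frac{1}{2 K} = - \frac{3}{K}$)
$d^{2}{\left(t \right)} = \left(- \frac{3}{25}\right)^{2} = \frac{9}{625}$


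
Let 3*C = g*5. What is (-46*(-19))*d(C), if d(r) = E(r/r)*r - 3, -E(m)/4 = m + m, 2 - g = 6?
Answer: 131974/3 ≈ 43991.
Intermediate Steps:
g = -4 (g = 2 - 1*6 = 2 - 6 = -4)
E(m) = -8*m (E(m) = -4*(m + m) = -8*m)
C = -20/3 (C = (-4*5)/3 = (⅓)*(-20) = -20/3 ≈ -6.6667)
d(r) = -3 - 8*r (d(r) = (-8*r/r)*r - 3 = (-8*1)*r - 3 = -8*r - 3 = -3 - 8*r)
(-46*(-19))*d(C) = (-46*(-19))*(-3 - 8*(-20/3)) = 874*(-3 + 160/3) = 874*(151/3) = 131974/3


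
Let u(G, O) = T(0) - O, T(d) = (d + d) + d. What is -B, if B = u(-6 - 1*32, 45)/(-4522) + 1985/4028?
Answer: -240985/479332 ≈ -0.50275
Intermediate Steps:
T(d) = 3*d (T(d) = 2*d + d = 3*d)
u(G, O) = -O (u(G, O) = 3*0 - O = 0 - O = -O)
B = 240985/479332 (B = -1*45/(-4522) + 1985/4028 = -45*(-1/4522) + 1985*(1/4028) = 45/4522 + 1985/4028 = 240985/479332 ≈ 0.50275)
-B = -1*240985/479332 = -240985/479332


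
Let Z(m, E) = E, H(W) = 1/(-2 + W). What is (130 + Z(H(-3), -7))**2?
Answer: 15129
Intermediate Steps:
(130 + Z(H(-3), -7))**2 = (130 - 7)**2 = 123**2 = 15129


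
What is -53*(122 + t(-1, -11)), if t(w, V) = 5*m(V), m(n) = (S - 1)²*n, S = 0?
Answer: -3551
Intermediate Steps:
m(n) = n (m(n) = (0 - 1)²*n = (-1)²*n = 1*n = n)
t(w, V) = 5*V
-53*(122 + t(-1, -11)) = -53*(122 + 5*(-11)) = -53*(122 - 55) = -53*67 = -3551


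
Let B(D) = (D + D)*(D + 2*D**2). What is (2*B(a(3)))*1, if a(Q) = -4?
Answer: -448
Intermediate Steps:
B(D) = 2*D*(D + 2*D**2) (B(D) = (2*D)*(D + 2*D**2) = 2*D*(D + 2*D**2))
(2*B(a(3)))*1 = (2*((-4)**2*(2 + 4*(-4))))*1 = (2*(16*(2 - 16)))*1 = (2*(16*(-14)))*1 = (2*(-224))*1 = -448*1 = -448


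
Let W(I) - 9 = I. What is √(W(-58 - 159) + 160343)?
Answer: √160135 ≈ 400.17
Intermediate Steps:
W(I) = 9 + I
√(W(-58 - 159) + 160343) = √((9 + (-58 - 159)) + 160343) = √((9 - 217) + 160343) = √(-208 + 160343) = √160135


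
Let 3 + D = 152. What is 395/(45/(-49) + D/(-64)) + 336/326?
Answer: -200200952/1659503 ≈ -120.64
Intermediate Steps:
D = 149 (D = -3 + 152 = 149)
395/(45/(-49) + D/(-64)) + 336/326 = 395/(45/(-49) + 149/(-64)) + 336/326 = 395/(45*(-1/49) + 149*(-1/64)) + 336*(1/326) = 395/(-45/49 - 149/64) + 168/163 = 395/(-10181/3136) + 168/163 = 395*(-3136/10181) + 168/163 = -1238720/10181 + 168/163 = -200200952/1659503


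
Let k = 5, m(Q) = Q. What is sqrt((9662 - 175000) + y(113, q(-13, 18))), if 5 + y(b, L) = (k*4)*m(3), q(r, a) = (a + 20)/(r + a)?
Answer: I*sqrt(165283) ≈ 406.55*I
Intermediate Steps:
q(r, a) = (20 + a)/(a + r)
y(b, L) = 55 (y(b, L) = -5 + (5*4)*3 = -5 + 20*3 = -5 + 60 = 55)
sqrt((9662 - 175000) + y(113, q(-13, 18))) = sqrt((9662 - 175000) + 55) = sqrt(-165338 + 55) = sqrt(-165283) = I*sqrt(165283)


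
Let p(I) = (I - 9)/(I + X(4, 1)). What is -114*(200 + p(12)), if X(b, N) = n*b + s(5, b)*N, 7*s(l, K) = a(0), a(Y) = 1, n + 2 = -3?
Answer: -1251606/55 ≈ -22756.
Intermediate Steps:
n = -5 (n = -2 - 3 = -5)
s(l, K) = ⅐ (s(l, K) = (⅐)*1 = ⅐)
X(b, N) = -5*b + N/7
p(I) = (-9 + I)/(-139/7 + I) (p(I) = (I - 9)/(I + (-5*4 + (⅐)*1)) = (-9 + I)/(I + (-20 + ⅐)) = (-9 + I)/(I - 139/7) = (-9 + I)/(-139/7 + I))
-114*(200 + p(12)) = -114*(200 + 7*(-9 + 12)/(-139 + 7*12)) = -114*(200 + 7*3/(-139 + 84)) = -114*(200 + 7*3/(-55)) = -114*(200 + 7*(-1/55)*3) = -114*(200 - 21/55) = -114*10979/55 = -1251606/55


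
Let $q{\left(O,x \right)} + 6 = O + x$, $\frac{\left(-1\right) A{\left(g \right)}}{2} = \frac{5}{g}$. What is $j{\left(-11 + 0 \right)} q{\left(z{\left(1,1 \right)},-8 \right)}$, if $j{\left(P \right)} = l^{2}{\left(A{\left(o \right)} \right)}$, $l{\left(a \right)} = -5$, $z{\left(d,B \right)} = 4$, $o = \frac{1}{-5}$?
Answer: $-250$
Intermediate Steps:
$o = - \frac{1}{5} \approx -0.2$
$A{\left(g \right)} = - \frac{10}{g}$ ($A{\left(g \right)} = - 2 \frac{5}{g} = - \frac{10}{g}$)
$q{\left(O,x \right)} = -6 + O + x$ ($q{\left(O,x \right)} = -6 + \left(O + x\right) = -6 + O + x$)
$j{\left(P \right)} = 25$ ($j{\left(P \right)} = \left(-5\right)^{2} = 25$)
$j{\left(-11 + 0 \right)} q{\left(z{\left(1,1 \right)},-8 \right)} = 25 \left(-6 + 4 - 8\right) = 25 \left(-10\right) = -250$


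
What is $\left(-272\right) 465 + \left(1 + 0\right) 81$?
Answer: $-126399$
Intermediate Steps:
$\left(-272\right) 465 + \left(1 + 0\right) 81 = -126480 + 1 \cdot 81 = -126480 + 81 = -126399$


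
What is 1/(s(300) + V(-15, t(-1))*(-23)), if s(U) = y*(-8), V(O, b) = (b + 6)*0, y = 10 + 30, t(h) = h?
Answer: -1/320 ≈ -0.0031250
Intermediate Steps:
y = 40
V(O, b) = 0 (V(O, b) = (6 + b)*0 = 0)
s(U) = -320 (s(U) = 40*(-8) = -320)
1/(s(300) + V(-15, t(-1))*(-23)) = 1/(-320 + 0*(-23)) = 1/(-320 + 0) = 1/(-320) = -1/320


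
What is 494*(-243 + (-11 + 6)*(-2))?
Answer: -115102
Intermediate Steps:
494*(-243 + (-11 + 6)*(-2)) = 494*(-243 - 5*(-2)) = 494*(-243 + 10) = 494*(-233) = -115102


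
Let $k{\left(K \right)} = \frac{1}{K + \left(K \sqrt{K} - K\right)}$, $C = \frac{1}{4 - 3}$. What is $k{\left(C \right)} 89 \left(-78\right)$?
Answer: $-6942$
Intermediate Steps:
$C = 1$ ($C = 1^{-1} = 1$)
$k{\left(K \right)} = \frac{1}{K^{\frac{3}{2}}}$ ($k{\left(K \right)} = \frac{1}{K + \left(K^{\frac{3}{2}} - K\right)} = \frac{1}{K^{\frac{3}{2}}}$)
$k{\left(C \right)} 89 \left(-78\right) = 1^{-3/2} \cdot 89 \left(-78\right) = 1 \cdot 89 \left(-78\right) = 89 \left(-78\right) = -6942$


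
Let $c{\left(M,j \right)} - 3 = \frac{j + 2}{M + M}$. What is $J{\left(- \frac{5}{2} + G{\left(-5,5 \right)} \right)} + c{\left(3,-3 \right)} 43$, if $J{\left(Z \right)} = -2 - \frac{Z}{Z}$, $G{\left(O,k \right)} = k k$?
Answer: $\frac{713}{6} \approx 118.83$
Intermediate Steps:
$G{\left(O,k \right)} = k^{2}$
$c{\left(M,j \right)} = 3 + \frac{2 + j}{2 M}$ ($c{\left(M,j \right)} = 3 + \frac{j + 2}{M + M} = 3 + \frac{2 + j}{2 M}$)
$J{\left(Z \right)} = -3$ ($J{\left(Z \right)} = -2 - 1 = -3$)
$J{\left(- \frac{5}{2} + G{\left(-5,5 \right)} \right)} + c{\left(3,-3 \right)} 43 = -3 + \frac{2 - 3 + 6 \cdot 3}{2 \cdot 3} \cdot 43 = -3 + \frac{1}{2} \cdot \frac{1}{3} \left(2 - 3 + 18\right) 43 = -3 + \frac{1}{2} \cdot \frac{1}{3} \cdot 17 \cdot 43 = -3 + \frac{17}{6} \cdot 43 = -3 + \frac{731}{6} = \frac{713}{6}$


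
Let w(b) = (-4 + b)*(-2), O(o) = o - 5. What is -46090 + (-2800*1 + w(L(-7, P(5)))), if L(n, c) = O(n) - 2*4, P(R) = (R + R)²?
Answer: -48842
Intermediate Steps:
O(o) = -5 + o
P(R) = 4*R² (P(R) = (2*R)² = 4*R²)
L(n, c) = -13 + n (L(n, c) = (-5 + n) - 2*4 = (-5 + n) - 8 = -13 + n)
w(b) = 8 - 2*b
-46090 + (-2800*1 + w(L(-7, P(5)))) = -46090 + (-2800*1 + (8 - 2*(-13 - 7))) = -46090 + (-2800 + (8 - 2*(-20))) = -46090 + (-2800 + (8 + 40)) = -46090 + (-2800 + 48) = -46090 - 2752 = -48842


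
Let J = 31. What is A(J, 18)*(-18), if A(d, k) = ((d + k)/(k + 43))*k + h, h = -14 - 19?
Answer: 20358/61 ≈ 333.74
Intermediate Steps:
h = -33
A(d, k) = -33 + k*(d + k)/(43 + k) (A(d, k) = ((d + k)/(k + 43))*k - 33 = ((d + k)/(43 + k))*k - 33 = k*(d + k)/(43 + k) - 33 = -33 + k*(d + k)/(43 + k))
A(J, 18)*(-18) = ((-1419 + 18² - 33*18 + 31*18)/(43 + 18))*(-18) = ((-1419 + 324 - 594 + 558)/61)*(-18) = ((1/61)*(-1131))*(-18) = -1131/61*(-18) = 20358/61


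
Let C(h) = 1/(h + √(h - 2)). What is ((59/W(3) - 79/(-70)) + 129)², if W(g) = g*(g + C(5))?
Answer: 42917132709469/2312648100 + 386515667*√3/16518915 ≈ 18598.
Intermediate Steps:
C(h) = 1/(h + √(-2 + h))
W(g) = g*(g + 1/(5 + √3)) (W(g) = g*(g + 1/(5 + √(-2 + 5))) = g*(g + 1/(5 + √3)))
((59/W(3) - 79/(-70)) + 129)² = ((59/(3² + (5/22)*3 - 1/22*3*√3) - 79/(-70)) + 129)² = ((59/(9 + 15/22 - 3*√3/22) - 79*(-1/70)) + 129)² = ((59/(213/22 - 3*√3/22) + 79/70) + 129)² = ((79/70 + 59/(213/22 - 3*√3/22)) + 129)² = (9109/70 + 59/(213/22 - 3*√3/22))²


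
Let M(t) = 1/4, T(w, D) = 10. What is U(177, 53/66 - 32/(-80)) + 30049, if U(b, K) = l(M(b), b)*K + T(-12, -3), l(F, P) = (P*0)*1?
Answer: 30059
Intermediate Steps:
M(t) = ¼
l(F, P) = 0 (l(F, P) = 0*1 = 0)
U(b, K) = 10 (U(b, K) = 0*K + 10 = 0 + 10 = 10)
U(177, 53/66 - 32/(-80)) + 30049 = 10 + 30049 = 30059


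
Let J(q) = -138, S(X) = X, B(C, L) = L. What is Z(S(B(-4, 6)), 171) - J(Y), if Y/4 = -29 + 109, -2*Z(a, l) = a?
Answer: 135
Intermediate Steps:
Z(a, l) = -a/2
Y = 320 (Y = 4*(-29 + 109) = 4*80 = 320)
Z(S(B(-4, 6)), 171) - J(Y) = -1/2*6 - 1*(-138) = -3 + 138 = 135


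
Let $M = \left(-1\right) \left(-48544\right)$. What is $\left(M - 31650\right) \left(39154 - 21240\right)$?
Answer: $302639116$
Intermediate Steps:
$M = 48544$
$\left(M - 31650\right) \left(39154 - 21240\right) = \left(48544 - 31650\right) \left(39154 - 21240\right) = 16894 \cdot 17914 = 302639116$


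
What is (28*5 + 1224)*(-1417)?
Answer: -1932788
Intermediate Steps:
(28*5 + 1224)*(-1417) = (140 + 1224)*(-1417) = 1364*(-1417) = -1932788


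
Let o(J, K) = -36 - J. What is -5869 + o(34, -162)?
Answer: -5939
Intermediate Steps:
-5869 + o(34, -162) = -5869 + (-36 - 1*34) = -5869 + (-36 - 34) = -5869 - 70 = -5939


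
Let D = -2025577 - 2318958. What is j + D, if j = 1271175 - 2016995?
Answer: -5090355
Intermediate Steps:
D = -4344535
j = -745820
j + D = -745820 - 4344535 = -5090355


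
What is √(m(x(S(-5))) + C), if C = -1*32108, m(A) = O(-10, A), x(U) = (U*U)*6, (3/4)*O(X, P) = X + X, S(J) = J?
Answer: 2*I*√72303/3 ≈ 179.26*I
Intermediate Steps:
O(X, P) = 8*X/3 (O(X, P) = 4*(X + X)/3 = 4*(2*X)/3 = 8*X/3)
x(U) = 6*U² (x(U) = U²*6 = 6*U²)
m(A) = -80/3 (m(A) = (8/3)*(-10) = -80/3)
C = -32108
√(m(x(S(-5))) + C) = √(-80/3 - 32108) = √(-96404/3) = 2*I*√72303/3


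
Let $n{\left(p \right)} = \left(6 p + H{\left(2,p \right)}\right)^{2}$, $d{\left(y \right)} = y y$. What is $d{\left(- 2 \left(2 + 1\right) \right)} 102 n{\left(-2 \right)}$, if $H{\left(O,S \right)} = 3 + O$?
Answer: $179928$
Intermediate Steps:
$d{\left(y \right)} = y^{2}$
$n{\left(p \right)} = \left(5 + 6 p\right)^{2}$ ($n{\left(p \right)} = \left(6 p + \left(3 + 2\right)\right)^{2} = \left(6 p + 5\right)^{2} = \left(5 + 6 p\right)^{2}$)
$d{\left(- 2 \left(2 + 1\right) \right)} 102 n{\left(-2 \right)} = \left(- 2 \left(2 + 1\right)\right)^{2} \cdot 102 \left(5 + 6 \left(-2\right)\right)^{2} = \left(\left(-2\right) 3\right)^{2} \cdot 102 \left(5 - 12\right)^{2} = \left(-6\right)^{2} \cdot 102 \left(-7\right)^{2} = 36 \cdot 102 \cdot 49 = 3672 \cdot 49 = 179928$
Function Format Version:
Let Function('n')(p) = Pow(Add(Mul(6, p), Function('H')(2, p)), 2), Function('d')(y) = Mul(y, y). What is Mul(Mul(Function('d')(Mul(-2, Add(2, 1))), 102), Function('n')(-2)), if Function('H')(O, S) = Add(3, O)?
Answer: 179928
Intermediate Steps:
Function('d')(y) = Pow(y, 2)
Function('n')(p) = Pow(Add(5, Mul(6, p)), 2) (Function('n')(p) = Pow(Add(Mul(6, p), Add(3, 2)), 2) = Pow(Add(Mul(6, p), 5), 2) = Pow(Add(5, Mul(6, p)), 2))
Mul(Mul(Function('d')(Mul(-2, Add(2, 1))), 102), Function('n')(-2)) = Mul(Mul(Pow(Mul(-2, Add(2, 1)), 2), 102), Pow(Add(5, Mul(6, -2)), 2)) = Mul(Mul(Pow(Mul(-2, 3), 2), 102), Pow(Add(5, -12), 2)) = Mul(Mul(Pow(-6, 2), 102), Pow(-7, 2)) = Mul(Mul(36, 102), 49) = Mul(3672, 49) = 179928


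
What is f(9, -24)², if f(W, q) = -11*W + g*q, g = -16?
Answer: 81225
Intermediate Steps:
f(W, q) = -16*q - 11*W (f(W, q) = -11*W - 16*q = -16*q - 11*W)
f(9, -24)² = (-16*(-24) - 11*9)² = (384 - 99)² = 285² = 81225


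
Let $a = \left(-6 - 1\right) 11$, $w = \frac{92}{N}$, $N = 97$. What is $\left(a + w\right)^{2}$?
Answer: $\frac{54420129}{9409} \approx 5783.8$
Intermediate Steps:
$w = \frac{92}{97} \approx 0.94845$
$a = -77$ ($a = \left(-6 - 1\right) 11 = \left(-7\right) 11 = -77$)
$\left(a + w\right)^{2} = \left(-77 + \frac{92}{97}\right)^{2} = \left(- \frac{7377}{97}\right)^{2} = \frac{54420129}{9409}$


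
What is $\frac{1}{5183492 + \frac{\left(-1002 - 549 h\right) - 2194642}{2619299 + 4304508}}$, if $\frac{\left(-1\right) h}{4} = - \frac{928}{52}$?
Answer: $\frac{90009491}{466563447469728} \approx 1.9292 \cdot 10^{-7}$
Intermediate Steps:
$h = \frac{928}{13}$ ($h = - 4 \left(- \frac{928}{52}\right) = - 4 \left(\left(-928\right) \frac{1}{52}\right) = \left(-4\right) \left(- \frac{232}{13}\right) = \frac{928}{13} \approx 71.385$)
$\frac{1}{5183492 + \frac{\left(-1002 - 549 h\right) - 2194642}{2619299 + 4304508}} = \frac{1}{5183492 + \frac{\left(-1002 - \frac{509472}{13}\right) - 2194642}{2619299 + 4304508}} = \frac{1}{5183492 + \frac{\left(-1002 - \frac{509472}{13}\right) - 2194642}{6923807}} = \frac{1}{5183492 + \left(- \frac{522498}{13} - 2194642\right) \frac{1}{6923807}} = \frac{1}{5183492 - \frac{29052844}{90009491}} = \frac{1}{\frac{466563447469728}{90009491}} = \frac{90009491}{466563447469728}$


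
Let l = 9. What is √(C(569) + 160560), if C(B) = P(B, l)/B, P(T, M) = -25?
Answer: √51983051935/569 ≈ 400.70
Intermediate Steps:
C(B) = -25/B
√(C(569) + 160560) = √(-25/569 + 160560) = √(91358615/569) = √51983051935/569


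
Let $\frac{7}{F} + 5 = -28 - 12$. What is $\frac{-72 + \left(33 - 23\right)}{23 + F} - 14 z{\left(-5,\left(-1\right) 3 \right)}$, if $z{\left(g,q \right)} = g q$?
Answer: $- \frac{109335}{514} \approx -212.71$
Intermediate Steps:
$F = - \frac{7}{45}$ ($F = \frac{7}{-5 - 40} = \frac{7}{-45} = 7 \left(- \frac{1}{45}\right) = - \frac{7}{45} \approx -0.15556$)
$\frac{-72 + \left(33 - 23\right)}{23 + F} - 14 z{\left(-5,\left(-1\right) 3 \right)} = \frac{-72 + \left(33 - 23\right)}{23 - \frac{7}{45}} - 14 \left(- 5 \left(\left(-1\right) 3\right)\right) = \frac{-72 + \left(33 - 23\right)}{\frac{1028}{45}} - 14 \left(\left(-5\right) \left(-3\right)\right) = \left(-72 + 10\right) \frac{45}{1028} - 210 = \left(-62\right) \frac{45}{1028} - 210 = - \frac{1395}{514} - 210 = - \frac{109335}{514}$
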